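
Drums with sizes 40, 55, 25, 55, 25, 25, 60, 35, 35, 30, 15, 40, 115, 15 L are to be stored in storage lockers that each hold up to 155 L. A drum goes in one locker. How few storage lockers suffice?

4

Total = 115 + 60 + 55 + 55 + 40 + 40 + 35 + 35 + 30 + 25 + 25 + 25 + 15 + 15 = 570 L.
Lower bound: ⌈570/155⌉ = 4 storage lockers.
A packing using 4 storage lockers:
  locker 1: 115 + 40 = 155
  locker 2: 60 + 55 + 40 = 155
  locker 3: 55 + 35 + 35 + 30 = 155
  locker 4: 25 + 25 + 25 + 15 + 15 = 105
This matches the lower bound, so 4 is optimal.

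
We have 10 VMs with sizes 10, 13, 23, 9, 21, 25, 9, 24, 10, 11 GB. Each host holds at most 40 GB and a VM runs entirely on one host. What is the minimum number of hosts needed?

5

Total = 25 + 24 + 23 + 21 + 13 + 11 + 10 + 10 + 9 + 9 = 155 GB.
Lower bound: ⌈155/40⌉ = 4 hosts.
A packing using 5 hosts:
  host 1: 25 + 13 = 38
  host 2: 24 + 11 = 35
  host 3: 23 + 10 = 33
  host 4: 21 + 10 + 9 = 40
  host 5: 9 = 9
No arrangement into 4 hosts stays within capacity, so 5 is optimal.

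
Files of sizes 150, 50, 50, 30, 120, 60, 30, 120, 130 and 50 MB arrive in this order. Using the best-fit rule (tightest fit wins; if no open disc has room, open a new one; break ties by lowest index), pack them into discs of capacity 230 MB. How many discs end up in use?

  150 → disc 1 (new)  [load 150/230]
  50 → disc 1  [load 200/230]
  50 → disc 2 (new)  [load 50/230]
  30 → disc 1  [load 230/230]
  120 → disc 2  [load 170/230]
  60 → disc 2  [load 230/230]
  30 → disc 3 (new)  [load 30/230]
  120 → disc 3  [load 150/230]
  130 → disc 4 (new)  [load 130/230]
  50 → disc 3  [load 200/230]
4 discs opened.

4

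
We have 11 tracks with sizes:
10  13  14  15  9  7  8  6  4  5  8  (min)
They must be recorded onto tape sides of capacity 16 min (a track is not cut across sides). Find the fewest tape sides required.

7

Total = 15 + 14 + 13 + 10 + 9 + 8 + 8 + 7 + 6 + 5 + 4 = 99 min.
Lower bound: ⌈99/16⌉ = 7 tape sides.
A packing using 7 tape sides:
  side 1: 15 = 15
  side 2: 14 = 14
  side 3: 13 = 13
  side 4: 10 + 6 = 16
  side 5: 9 + 7 = 16
  side 6: 8 + 8 = 16
  side 7: 5 + 4 = 9
This matches the lower bound, so 7 is optimal.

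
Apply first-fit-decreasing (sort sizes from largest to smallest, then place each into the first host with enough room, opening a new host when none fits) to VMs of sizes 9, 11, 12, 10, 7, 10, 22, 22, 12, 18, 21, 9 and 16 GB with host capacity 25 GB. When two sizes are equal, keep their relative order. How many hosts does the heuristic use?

8

Sorted descending: 22, 22, 21, 18, 16, 12, 12, 11, 10, 10, 9, 9, 7.
  22 → host 1 (new)  [load 22/25]
  22 → host 2 (new)  [load 22/25]
  21 → host 3 (new)  [load 21/25]
  18 → host 4 (new)  [load 18/25]
  16 → host 5 (new)  [load 16/25]
  12 → host 6 (new)  [load 12/25]
  12 → host 6  [load 24/25]
  11 → host 7 (new)  [load 11/25]
  10 → host 7  [load 21/25]
  10 → host 8 (new)  [load 10/25]
  9 → host 5  [load 25/25]
  9 → host 8  [load 19/25]
  7 → host 4  [load 25/25]
8 hosts opened.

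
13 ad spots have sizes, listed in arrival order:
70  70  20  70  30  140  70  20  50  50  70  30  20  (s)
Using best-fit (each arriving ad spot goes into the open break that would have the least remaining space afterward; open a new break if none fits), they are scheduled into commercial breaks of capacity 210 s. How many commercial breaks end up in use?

4

  70 → break 1 (new)  [load 70/210]
  70 → break 1  [load 140/210]
  20 → break 1  [load 160/210]
  70 → break 2 (new)  [load 70/210]
  30 → break 1  [load 190/210]
  140 → break 2  [load 210/210]
  70 → break 3 (new)  [load 70/210]
  20 → break 1  [load 210/210]
  50 → break 3  [load 120/210]
  50 → break 3  [load 170/210]
  70 → break 4 (new)  [load 70/210]
  30 → break 3  [load 200/210]
  20 → break 4  [load 90/210]
4 commercial breaks opened.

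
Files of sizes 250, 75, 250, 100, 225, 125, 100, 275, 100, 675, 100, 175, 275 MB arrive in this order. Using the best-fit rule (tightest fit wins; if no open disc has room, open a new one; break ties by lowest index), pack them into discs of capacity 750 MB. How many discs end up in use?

4

  250 → disc 1 (new)  [load 250/750]
  75 → disc 1  [load 325/750]
  250 → disc 1  [load 575/750]
  100 → disc 1  [load 675/750]
  225 → disc 2 (new)  [load 225/750]
  125 → disc 2  [load 350/750]
  100 → disc 2  [load 450/750]
  275 → disc 2  [load 725/750]
  100 → disc 3 (new)  [load 100/750]
  675 → disc 4 (new)  [load 675/750]
  100 → disc 3  [load 200/750]
  175 → disc 3  [load 375/750]
  275 → disc 3  [load 650/750]
4 discs opened.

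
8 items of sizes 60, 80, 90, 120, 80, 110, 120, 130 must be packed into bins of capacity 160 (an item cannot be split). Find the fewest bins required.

Total = 130 + 120 + 120 + 110 + 90 + 80 + 80 + 60 = 790.
Lower bound: ⌈790/160⌉ = 5 bins.
A packing using 6 bins:
  bin 1: 130 = 130
  bin 2: 120 = 120
  bin 3: 120 = 120
  bin 4: 110 = 110
  bin 5: 90 + 60 = 150
  bin 6: 80 + 80 = 160
No arrangement into 5 bins stays within capacity, so 6 is optimal.

6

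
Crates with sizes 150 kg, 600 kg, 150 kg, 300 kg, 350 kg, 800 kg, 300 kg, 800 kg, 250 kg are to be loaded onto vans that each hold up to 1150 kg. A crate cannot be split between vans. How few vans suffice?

4

Total = 800 + 800 + 600 + 350 + 300 + 300 + 250 + 150 + 150 = 3700 kg.
Lower bound: ⌈3700/1150⌉ = 4 vans.
A packing using 4 vans:
  van 1: 800 + 350 = 1150
  van 2: 800 + 300 = 1100
  van 3: 600 + 300 + 250 = 1150
  van 4: 150 + 150 = 300
This matches the lower bound, so 4 is optimal.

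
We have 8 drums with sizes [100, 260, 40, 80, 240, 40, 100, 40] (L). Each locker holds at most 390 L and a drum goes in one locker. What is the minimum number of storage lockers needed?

3

Total = 260 + 240 + 100 + 100 + 80 + 40 + 40 + 40 = 900 L.
Lower bound: ⌈900/390⌉ = 3 storage lockers.
A packing using 3 storage lockers:
  locker 1: 260 + 100 = 360
  locker 2: 240 + 100 + 40 = 380
  locker 3: 80 + 40 + 40 = 160
This matches the lower bound, so 3 is optimal.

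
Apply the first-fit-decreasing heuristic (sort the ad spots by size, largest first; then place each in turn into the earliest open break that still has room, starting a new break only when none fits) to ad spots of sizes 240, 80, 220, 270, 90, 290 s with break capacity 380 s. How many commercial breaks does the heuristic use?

Sorted descending: 290, 270, 240, 220, 90, 80.
  290 → break 1 (new)  [load 290/380]
  270 → break 2 (new)  [load 270/380]
  240 → break 3 (new)  [load 240/380]
  220 → break 4 (new)  [load 220/380]
  90 → break 1  [load 380/380]
  80 → break 2  [load 350/380]
4 commercial breaks opened.

4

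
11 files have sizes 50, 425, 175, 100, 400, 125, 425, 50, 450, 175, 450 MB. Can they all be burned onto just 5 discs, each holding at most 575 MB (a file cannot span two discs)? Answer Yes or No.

No

Total = 2825 MB; ⌈2825/575⌉ = 5.
The bound of 5 does not rule out 5, but exhaustive search shows no assignment into 5 discs of capacity 575 MB exists — the minimum is 6.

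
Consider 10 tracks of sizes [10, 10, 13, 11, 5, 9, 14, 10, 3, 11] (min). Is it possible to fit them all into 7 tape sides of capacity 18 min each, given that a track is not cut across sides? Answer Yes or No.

Total = 96 min; ⌈96/18⌉ = 6.
7 tracks each exceed half the capacity and cannot share a side, forcing at least 7 tape sides.
The bound of 7 does not rule out 7, but exhaustive search shows no assignment into 7 tape sides of capacity 18 min exists — the minimum is 8.

No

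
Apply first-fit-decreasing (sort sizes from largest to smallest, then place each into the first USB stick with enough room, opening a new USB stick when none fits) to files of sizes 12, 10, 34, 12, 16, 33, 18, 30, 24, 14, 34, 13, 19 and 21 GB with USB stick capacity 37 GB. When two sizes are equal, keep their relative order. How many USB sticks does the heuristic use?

Sorted descending: 34, 34, 33, 30, 24, 21, 19, 18, 16, 14, 13, 12, 12, 10.
  34 → USB stick 1 (new)  [load 34/37]
  34 → USB stick 2 (new)  [load 34/37]
  33 → USB stick 3 (new)  [load 33/37]
  30 → USB stick 4 (new)  [load 30/37]
  24 → USB stick 5 (new)  [load 24/37]
  21 → USB stick 6 (new)  [load 21/37]
  19 → USB stick 7 (new)  [load 19/37]
  18 → USB stick 7  [load 37/37]
  16 → USB stick 6  [load 37/37]
  14 → USB stick 8 (new)  [load 14/37]
  13 → USB stick 5  [load 37/37]
  12 → USB stick 8  [load 26/37]
  12 → USB stick 9 (new)  [load 12/37]
  10 → USB stick 8  [load 36/37]
9 USB sticks opened.

9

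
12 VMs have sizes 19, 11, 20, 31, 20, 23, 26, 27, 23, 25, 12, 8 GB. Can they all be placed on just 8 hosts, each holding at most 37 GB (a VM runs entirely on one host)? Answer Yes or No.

Total = 245 GB; ⌈245/37⌉ = 7.
9 VMs each exceed half the capacity and cannot share a host, forcing at least 9 hosts.
At least 9 hosts are required, but only 8 are allowed.

No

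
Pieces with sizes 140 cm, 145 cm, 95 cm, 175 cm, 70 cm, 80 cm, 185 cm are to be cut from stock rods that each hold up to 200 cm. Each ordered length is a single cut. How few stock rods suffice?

Total = 185 + 175 + 145 + 140 + 95 + 80 + 70 = 890 cm.
Lower bound: ⌈890/200⌉ = 5 stock rods.
A packing using 6 stock rods:
  stock rod 1: 185 = 185
  stock rod 2: 175 = 175
  stock rod 3: 145 = 145
  stock rod 4: 140 = 140
  stock rod 5: 95 + 80 = 175
  stock rod 6: 70 = 70
No arrangement into 5 stock rods stays within capacity, so 6 is optimal.

6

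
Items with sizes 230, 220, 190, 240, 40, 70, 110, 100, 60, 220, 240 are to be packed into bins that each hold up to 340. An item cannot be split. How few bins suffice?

Total = 240 + 240 + 230 + 220 + 220 + 190 + 110 + 100 + 70 + 60 + 40 = 1720.
Lower bound: ⌈1720/340⌉ = 6 bins.
A packing using 6 bins:
  bin 1: 240 + 100 = 340
  bin 2: 240 + 70 = 310
  bin 3: 230 + 110 = 340
  bin 4: 220 + 60 + 40 = 320
  bin 5: 220 = 220
  bin 6: 190 = 190
This matches the lower bound, so 6 is optimal.

6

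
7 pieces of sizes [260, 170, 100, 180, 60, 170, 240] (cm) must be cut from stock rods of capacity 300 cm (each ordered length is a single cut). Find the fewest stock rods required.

5

Total = 260 + 240 + 180 + 170 + 170 + 100 + 60 = 1180 cm.
Lower bound: ⌈1180/300⌉ = 4 stock rods.
Also, 5 pieces each exceed 150 cm, and no two of those can share a stock rod, so at least 5 stock rods are needed.
A packing using 5 stock rods:
  stock rod 1: 260 = 260
  stock rod 2: 240 + 60 = 300
  stock rod 3: 180 + 100 = 280
  stock rod 4: 170 = 170
  stock rod 5: 170 = 170
This matches the lower bound, so 5 is optimal.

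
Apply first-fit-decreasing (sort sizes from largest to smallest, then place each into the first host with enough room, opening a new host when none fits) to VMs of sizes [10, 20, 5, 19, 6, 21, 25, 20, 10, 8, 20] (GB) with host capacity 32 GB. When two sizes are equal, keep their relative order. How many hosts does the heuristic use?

Sorted descending: 25, 21, 20, 20, 20, 19, 10, 10, 8, 6, 5.
  25 → host 1 (new)  [load 25/32]
  21 → host 2 (new)  [load 21/32]
  20 → host 3 (new)  [load 20/32]
  20 → host 4 (new)  [load 20/32]
  20 → host 5 (new)  [load 20/32]
  19 → host 6 (new)  [load 19/32]
  10 → host 2  [load 31/32]
  10 → host 3  [load 30/32]
  8 → host 4  [load 28/32]
  6 → host 1  [load 31/32]
  5 → host 5  [load 25/32]
6 hosts opened.

6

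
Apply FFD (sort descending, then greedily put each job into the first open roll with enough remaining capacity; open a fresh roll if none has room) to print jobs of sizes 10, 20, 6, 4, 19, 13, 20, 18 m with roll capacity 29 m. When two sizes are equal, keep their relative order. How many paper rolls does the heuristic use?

5

Sorted descending: 20, 20, 19, 18, 13, 10, 6, 4.
  20 → roll 1 (new)  [load 20/29]
  20 → roll 2 (new)  [load 20/29]
  19 → roll 3 (new)  [load 19/29]
  18 → roll 4 (new)  [load 18/29]
  13 → roll 5 (new)  [load 13/29]
  10 → roll 3  [load 29/29]
  6 → roll 1  [load 26/29]
  4 → roll 2  [load 24/29]
5 paper rolls opened.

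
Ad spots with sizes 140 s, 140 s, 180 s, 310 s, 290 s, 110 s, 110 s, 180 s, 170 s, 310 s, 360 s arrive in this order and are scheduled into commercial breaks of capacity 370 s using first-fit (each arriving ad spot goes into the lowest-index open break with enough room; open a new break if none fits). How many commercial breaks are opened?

  140 → break 1 (new)  [load 140/370]
  140 → break 1  [load 280/370]
  180 → break 2 (new)  [load 180/370]
  310 → break 3 (new)  [load 310/370]
  290 → break 4 (new)  [load 290/370]
  110 → break 2  [load 290/370]
  110 → break 5 (new)  [load 110/370]
  180 → break 5  [load 290/370]
  170 → break 6 (new)  [load 170/370]
  310 → break 7 (new)  [load 310/370]
  360 → break 8 (new)  [load 360/370]
8 commercial breaks opened.

8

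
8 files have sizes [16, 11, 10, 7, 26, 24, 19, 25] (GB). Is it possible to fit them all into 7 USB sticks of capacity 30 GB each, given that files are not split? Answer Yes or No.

Yes

A valid assignment using 6 USB sticks:
  USB stick 1: 26 = 26
  USB stick 2: 25 = 25
  USB stick 3: 24 = 24
  USB stick 4: 19 + 11 = 30
  USB stick 5: 16 + 10 = 26
  USB stick 6: 7 = 7
That uses only 6 ≤ 7, so 7 USB sticks are enough.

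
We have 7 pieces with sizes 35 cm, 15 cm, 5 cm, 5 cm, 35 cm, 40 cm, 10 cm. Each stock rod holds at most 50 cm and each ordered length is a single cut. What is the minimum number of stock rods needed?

Total = 40 + 35 + 35 + 15 + 10 + 5 + 5 = 145 cm.
Lower bound: ⌈145/50⌉ = 3 stock rods.
A packing using 3 stock rods:
  stock rod 1: 40 + 10 = 50
  stock rod 2: 35 + 15 = 50
  stock rod 3: 35 + 5 + 5 = 45
This matches the lower bound, so 3 is optimal.

3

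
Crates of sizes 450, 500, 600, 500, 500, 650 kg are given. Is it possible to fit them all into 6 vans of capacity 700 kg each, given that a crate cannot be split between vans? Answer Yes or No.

A valid assignment using 6 vans:
  van 1: 650 = 650
  van 2: 600 = 600
  van 3: 500 = 500
  van 4: 500 = 500
  van 5: 500 = 500
  van 6: 450 = 450
Every load is within 700 kg, so 6 vans suffice.

Yes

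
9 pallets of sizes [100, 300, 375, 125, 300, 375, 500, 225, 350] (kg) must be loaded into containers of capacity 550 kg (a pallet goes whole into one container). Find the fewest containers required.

Total = 500 + 375 + 375 + 350 + 300 + 300 + 225 + 125 + 100 = 2650 kg.
Lower bound: ⌈2650/550⌉ = 5 containers.
Also, 6 pallets each exceed 275 kg, and no two of those can share a container, so at least 6 containers are needed.
A packing using 6 containers:
  container 1: 500 = 500
  container 2: 375 + 125 = 500
  container 3: 375 + 100 = 475
  container 4: 350 = 350
  container 5: 300 + 225 = 525
  container 6: 300 = 300
This matches the lower bound, so 6 is optimal.

6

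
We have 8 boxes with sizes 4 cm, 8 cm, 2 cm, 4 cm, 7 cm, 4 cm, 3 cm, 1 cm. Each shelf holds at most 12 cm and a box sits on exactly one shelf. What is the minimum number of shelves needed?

3

Total = 8 + 7 + 4 + 4 + 4 + 3 + 2 + 1 = 33 cm.
Lower bound: ⌈33/12⌉ = 3 shelves.
A packing using 3 shelves:
  shelf 1: 8 + 4 = 12
  shelf 2: 7 + 4 + 1 = 12
  shelf 3: 4 + 3 + 2 = 9
This matches the lower bound, so 3 is optimal.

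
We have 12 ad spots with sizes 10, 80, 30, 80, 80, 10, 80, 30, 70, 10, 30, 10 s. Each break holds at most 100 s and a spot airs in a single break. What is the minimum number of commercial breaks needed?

6

Total = 80 + 80 + 80 + 80 + 70 + 30 + 30 + 30 + 10 + 10 + 10 + 10 = 520 s.
Lower bound: ⌈520/100⌉ = 6 commercial breaks.
A packing using 6 commercial breaks:
  break 1: 80 + 10 + 10 = 100
  break 2: 80 + 10 + 10 = 100
  break 3: 80 = 80
  break 4: 80 = 80
  break 5: 70 + 30 = 100
  break 6: 30 + 30 = 60
This matches the lower bound, so 6 is optimal.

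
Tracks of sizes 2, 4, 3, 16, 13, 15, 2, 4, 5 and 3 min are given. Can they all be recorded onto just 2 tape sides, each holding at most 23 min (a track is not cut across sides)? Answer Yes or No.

Total = 67 min; ⌈67/23⌉ = 3.
At least 3 tape sides are required, but only 2 are allowed.

No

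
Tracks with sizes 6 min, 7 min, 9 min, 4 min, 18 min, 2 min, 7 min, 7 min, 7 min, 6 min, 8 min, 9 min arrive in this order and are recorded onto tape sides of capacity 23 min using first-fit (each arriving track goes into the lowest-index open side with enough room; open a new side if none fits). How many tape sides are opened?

4

  6 → side 1 (new)  [load 6/23]
  7 → side 1  [load 13/23]
  9 → side 1  [load 22/23]
  4 → side 2 (new)  [load 4/23]
  18 → side 2  [load 22/23]
  2 → side 3 (new)  [load 2/23]
  7 → side 3  [load 9/23]
  7 → side 3  [load 16/23]
  7 → side 3  [load 23/23]
  6 → side 4 (new)  [load 6/23]
  8 → side 4  [load 14/23]
  9 → side 4  [load 23/23]
4 tape sides opened.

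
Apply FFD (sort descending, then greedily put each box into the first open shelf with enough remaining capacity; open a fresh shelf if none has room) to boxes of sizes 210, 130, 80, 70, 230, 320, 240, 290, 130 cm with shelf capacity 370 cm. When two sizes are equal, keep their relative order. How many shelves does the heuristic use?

Sorted descending: 320, 290, 240, 230, 210, 130, 130, 80, 70.
  320 → shelf 1 (new)  [load 320/370]
  290 → shelf 2 (new)  [load 290/370]
  240 → shelf 3 (new)  [load 240/370]
  230 → shelf 4 (new)  [load 230/370]
  210 → shelf 5 (new)  [load 210/370]
  130 → shelf 3  [load 370/370]
  130 → shelf 4  [load 360/370]
  80 → shelf 2  [load 370/370]
  70 → shelf 5  [load 280/370]
5 shelves opened.

5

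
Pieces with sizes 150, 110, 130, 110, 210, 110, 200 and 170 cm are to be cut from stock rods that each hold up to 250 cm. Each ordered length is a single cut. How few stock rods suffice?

6

Total = 210 + 200 + 170 + 150 + 130 + 110 + 110 + 110 = 1190 cm.
Lower bound: ⌈1190/250⌉ = 5 stock rods.
A packing using 6 stock rods:
  stock rod 1: 210 = 210
  stock rod 2: 200 = 200
  stock rod 3: 170 = 170
  stock rod 4: 150 = 150
  stock rod 5: 130 + 110 = 240
  stock rod 6: 110 + 110 = 220
No arrangement into 5 stock rods stays within capacity, so 6 is optimal.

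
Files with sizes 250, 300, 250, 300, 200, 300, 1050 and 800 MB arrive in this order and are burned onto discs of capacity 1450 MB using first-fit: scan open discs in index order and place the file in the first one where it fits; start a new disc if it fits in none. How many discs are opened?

3

  250 → disc 1 (new)  [load 250/1450]
  300 → disc 1  [load 550/1450]
  250 → disc 1  [load 800/1450]
  300 → disc 1  [load 1100/1450]
  200 → disc 1  [load 1300/1450]
  300 → disc 2 (new)  [load 300/1450]
  1050 → disc 2  [load 1350/1450]
  800 → disc 3 (new)  [load 800/1450]
3 discs opened.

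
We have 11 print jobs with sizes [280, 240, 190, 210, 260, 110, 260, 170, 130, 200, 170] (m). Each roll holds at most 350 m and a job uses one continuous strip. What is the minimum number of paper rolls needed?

Total = 280 + 260 + 260 + 240 + 210 + 200 + 190 + 170 + 170 + 130 + 110 = 2220 m.
Lower bound: ⌈2220/350⌉ = 7 paper rolls.
A packing using 8 paper rolls:
  roll 1: 280 = 280
  roll 2: 260 = 260
  roll 3: 260 = 260
  roll 4: 240 + 110 = 350
  roll 5: 210 + 130 = 340
  roll 6: 200 = 200
  roll 7: 190 = 190
  roll 8: 170 + 170 = 340
No arrangement into 7 paper rolls stays within capacity, so 8 is optimal.

8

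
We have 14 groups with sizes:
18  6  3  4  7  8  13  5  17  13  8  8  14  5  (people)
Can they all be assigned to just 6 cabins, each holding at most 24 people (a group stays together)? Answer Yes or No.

Yes

A valid assignment using 6 cabins:
  cabin 1: 18 + 6 = 24
  cabin 2: 17 + 7 = 24
  cabin 3: 14 + 8 = 22
  cabin 4: 13 + 8 + 3 = 24
  cabin 5: 13 + 8 = 21
  cabin 6: 5 + 5 + 4 = 14
Every load is within 24 people, so 6 cabins suffice.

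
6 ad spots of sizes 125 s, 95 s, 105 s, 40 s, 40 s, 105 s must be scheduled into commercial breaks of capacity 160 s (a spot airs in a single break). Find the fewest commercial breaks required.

4

Total = 125 + 105 + 105 + 95 + 40 + 40 = 510 s.
Lower bound: ⌈510/160⌉ = 4 commercial breaks.
A packing using 4 commercial breaks:
  break 1: 125 = 125
  break 2: 105 + 40 = 145
  break 3: 105 + 40 = 145
  break 4: 95 = 95
This matches the lower bound, so 4 is optimal.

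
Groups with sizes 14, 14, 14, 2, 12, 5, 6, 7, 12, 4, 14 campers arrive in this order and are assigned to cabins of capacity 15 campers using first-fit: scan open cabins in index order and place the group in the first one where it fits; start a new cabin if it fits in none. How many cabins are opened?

8

  14 → cabin 1 (new)  [load 14/15]
  14 → cabin 2 (new)  [load 14/15]
  14 → cabin 3 (new)  [load 14/15]
  2 → cabin 4 (new)  [load 2/15]
  12 → cabin 4  [load 14/15]
  5 → cabin 5 (new)  [load 5/15]
  6 → cabin 5  [load 11/15]
  7 → cabin 6 (new)  [load 7/15]
  12 → cabin 7 (new)  [load 12/15]
  4 → cabin 5  [load 15/15]
  14 → cabin 8 (new)  [load 14/15]
8 cabins opened.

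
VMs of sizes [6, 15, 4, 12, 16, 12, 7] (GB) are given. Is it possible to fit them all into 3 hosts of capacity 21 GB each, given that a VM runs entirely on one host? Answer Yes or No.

No

Total = 72 GB; ⌈72/21⌉ = 4.
At least 4 hosts are required, but only 3 are allowed.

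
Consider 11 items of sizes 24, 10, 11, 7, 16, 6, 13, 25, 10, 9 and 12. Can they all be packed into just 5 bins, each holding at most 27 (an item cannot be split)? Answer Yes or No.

Total = 143; ⌈143/27⌉ = 6.
At least 6 bins are required, but only 5 are allowed.

No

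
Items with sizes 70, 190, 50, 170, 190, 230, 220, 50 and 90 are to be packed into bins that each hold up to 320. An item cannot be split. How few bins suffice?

Total = 230 + 220 + 190 + 190 + 170 + 90 + 70 + 50 + 50 = 1260.
Lower bound: ⌈1260/320⌉ = 4 bins.
Also, 5 items each exceed 160, and no two of those can share a bin, so at least 5 bins are needed.
A packing using 5 bins:
  bin 1: 230 + 90 = 320
  bin 2: 220 + 70 = 290
  bin 3: 190 + 50 + 50 = 290
  bin 4: 190 = 190
  bin 5: 170 = 170
This matches the lower bound, so 5 is optimal.

5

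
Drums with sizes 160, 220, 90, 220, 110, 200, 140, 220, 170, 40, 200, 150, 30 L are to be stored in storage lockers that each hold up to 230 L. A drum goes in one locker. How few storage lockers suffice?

Total = 220 + 220 + 220 + 200 + 200 + 170 + 160 + 150 + 140 + 110 + 90 + 40 + 30 = 1950 L.
Lower bound: ⌈1950/230⌉ = 9 storage lockers.
A packing using 10 storage lockers:
  locker 1: 220 = 220
  locker 2: 220 = 220
  locker 3: 220 = 220
  locker 4: 200 + 30 = 230
  locker 5: 200 = 200
  locker 6: 170 + 40 = 210
  locker 7: 160 = 160
  locker 8: 150 = 150
  locker 9: 140 + 90 = 230
  locker 10: 110 = 110
No arrangement into 9 storage lockers stays within capacity, so 10 is optimal.

10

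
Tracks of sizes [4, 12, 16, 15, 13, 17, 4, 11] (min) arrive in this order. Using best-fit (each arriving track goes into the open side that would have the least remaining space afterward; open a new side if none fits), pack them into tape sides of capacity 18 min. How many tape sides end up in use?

6

  4 → side 1 (new)  [load 4/18]
  12 → side 1  [load 16/18]
  16 → side 2 (new)  [load 16/18]
  15 → side 3 (new)  [load 15/18]
  13 → side 4 (new)  [load 13/18]
  17 → side 5 (new)  [load 17/18]
  4 → side 4  [load 17/18]
  11 → side 6 (new)  [load 11/18]
6 tape sides opened.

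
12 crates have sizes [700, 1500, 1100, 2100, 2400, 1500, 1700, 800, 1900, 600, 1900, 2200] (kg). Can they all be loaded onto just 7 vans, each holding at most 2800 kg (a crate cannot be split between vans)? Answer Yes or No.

Total = 18400 kg; ⌈18400/2800⌉ = 7.
8 crates each exceed half the capacity and cannot share a van, forcing at least 8 vans.
At least 8 vans are required, but only 7 are allowed.

No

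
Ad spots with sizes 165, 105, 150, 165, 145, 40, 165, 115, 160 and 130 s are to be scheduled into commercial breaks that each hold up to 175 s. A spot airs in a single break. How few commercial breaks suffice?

Total = 165 + 165 + 165 + 160 + 150 + 145 + 130 + 115 + 105 + 40 = 1340 s.
Lower bound: ⌈1340/175⌉ = 8 commercial breaks.
Also, 9 ad spots each exceed 175/2 s, and no two of those can share a break, so at least 9 commercial breaks are needed.
A packing using 9 commercial breaks:
  break 1: 165 = 165
  break 2: 165 = 165
  break 3: 165 = 165
  break 4: 160 = 160
  break 5: 150 = 150
  break 6: 145 = 145
  break 7: 130 + 40 = 170
  break 8: 115 = 115
  break 9: 105 = 105
This matches the lower bound, so 9 is optimal.

9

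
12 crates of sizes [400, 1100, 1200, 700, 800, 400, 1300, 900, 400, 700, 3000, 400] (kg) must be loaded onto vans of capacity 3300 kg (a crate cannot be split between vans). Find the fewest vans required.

Total = 3000 + 1300 + 1200 + 1100 + 900 + 800 + 700 + 700 + 400 + 400 + 400 + 400 = 11300 kg.
Lower bound: ⌈11300/3300⌉ = 4 vans.
A packing using 4 vans:
  van 1: 3000 = 3000
  van 2: 1300 + 1200 + 800 = 3300
  van 3: 1100 + 900 + 700 + 400 = 3100
  van 4: 700 + 400 + 400 + 400 = 1900
This matches the lower bound, so 4 is optimal.

4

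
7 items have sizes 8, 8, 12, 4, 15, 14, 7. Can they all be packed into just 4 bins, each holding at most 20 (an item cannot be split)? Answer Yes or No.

A valid assignment using 4 bins:
  bin 1: 15 + 4 = 19
  bin 2: 14 = 14
  bin 3: 12 + 8 = 20
  bin 4: 8 + 7 = 15
Every load is within 20, so 4 bins suffice.

Yes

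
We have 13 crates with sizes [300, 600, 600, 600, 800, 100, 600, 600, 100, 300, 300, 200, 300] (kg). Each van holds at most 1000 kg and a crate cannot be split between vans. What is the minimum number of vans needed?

Total = 800 + 600 + 600 + 600 + 600 + 600 + 300 + 300 + 300 + 300 + 200 + 100 + 100 = 5400 kg.
Lower bound: ⌈5400/1000⌉ = 6 vans.
A packing using 6 vans:
  van 1: 800 + 200 = 1000
  van 2: 600 + 300 + 100 = 1000
  van 3: 600 + 300 + 100 = 1000
  van 4: 600 + 300 = 900
  van 5: 600 + 300 = 900
  van 6: 600 = 600
This matches the lower bound, so 6 is optimal.

6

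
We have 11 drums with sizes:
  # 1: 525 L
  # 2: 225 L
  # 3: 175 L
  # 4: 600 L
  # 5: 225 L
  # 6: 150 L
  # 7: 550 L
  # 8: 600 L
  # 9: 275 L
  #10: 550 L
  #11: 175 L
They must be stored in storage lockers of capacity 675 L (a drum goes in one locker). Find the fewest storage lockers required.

Total = 600 + 600 + 550 + 550 + 525 + 275 + 225 + 225 + 175 + 175 + 150 = 4050 L.
Lower bound: ⌈4050/675⌉ = 6 storage lockers.
A packing using 7 storage lockers:
  locker 1: 600 = 600
  locker 2: 600 = 600
  locker 3: 550 = 550
  locker 4: 550 = 550
  locker 5: 525 + 150 = 675
  locker 6: 275 + 225 + 175 = 675
  locker 7: 225 + 175 = 400
No arrangement into 6 storage lockers stays within capacity, so 7 is optimal.

7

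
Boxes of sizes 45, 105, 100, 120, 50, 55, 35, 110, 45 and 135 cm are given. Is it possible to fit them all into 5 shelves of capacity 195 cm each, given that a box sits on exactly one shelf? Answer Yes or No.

Yes

A valid assignment using 5 shelves:
  shelf 1: 135 + 55 = 190
  shelf 2: 120 + 50 = 170
  shelf 3: 110 + 45 + 35 = 190
  shelf 4: 105 + 45 = 150
  shelf 5: 100 = 100
Every load is within 195 cm, so 5 shelves suffice.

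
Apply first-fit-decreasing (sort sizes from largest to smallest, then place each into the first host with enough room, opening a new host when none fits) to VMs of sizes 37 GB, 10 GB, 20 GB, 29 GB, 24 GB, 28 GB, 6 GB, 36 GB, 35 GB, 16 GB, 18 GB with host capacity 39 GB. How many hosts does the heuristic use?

Sorted descending: 37, 36, 35, 29, 28, 24, 20, 18, 16, 10, 6.
  37 → host 1 (new)  [load 37/39]
  36 → host 2 (new)  [load 36/39]
  35 → host 3 (new)  [load 35/39]
  29 → host 4 (new)  [load 29/39]
  28 → host 5 (new)  [load 28/39]
  24 → host 6 (new)  [load 24/39]
  20 → host 7 (new)  [load 20/39]
  18 → host 7  [load 38/39]
  16 → host 8 (new)  [load 16/39]
  10 → host 4  [load 39/39]
  6 → host 5  [load 34/39]
8 hosts opened.

8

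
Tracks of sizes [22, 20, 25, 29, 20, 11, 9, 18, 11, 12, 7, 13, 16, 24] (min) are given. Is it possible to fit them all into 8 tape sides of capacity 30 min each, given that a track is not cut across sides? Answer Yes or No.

Total = 237 min; ⌈237/30⌉ = 8.
The bound of 8 does not rule out 8, but exhaustive search shows no assignment into 8 tape sides of capacity 30 min exists — the minimum is 9.

No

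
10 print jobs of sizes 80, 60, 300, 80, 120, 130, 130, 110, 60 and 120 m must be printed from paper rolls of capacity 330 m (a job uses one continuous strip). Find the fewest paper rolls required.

4

Total = 300 + 130 + 130 + 120 + 120 + 110 + 80 + 80 + 60 + 60 = 1190 m.
Lower bound: ⌈1190/330⌉ = 4 paper rolls.
A packing using 4 paper rolls:
  roll 1: 300 = 300
  roll 2: 130 + 130 + 60 = 320
  roll 3: 120 + 120 + 80 = 320
  roll 4: 110 + 80 + 60 = 250
This matches the lower bound, so 4 is optimal.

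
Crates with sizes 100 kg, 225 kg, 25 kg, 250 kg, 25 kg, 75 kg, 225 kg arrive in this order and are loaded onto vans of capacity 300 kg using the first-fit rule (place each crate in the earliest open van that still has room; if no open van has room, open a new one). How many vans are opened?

4

  100 → van 1 (new)  [load 100/300]
  225 → van 2 (new)  [load 225/300]
  25 → van 1  [load 125/300]
  250 → van 3 (new)  [load 250/300]
  25 → van 1  [load 150/300]
  75 → van 1  [load 225/300]
  225 → van 4 (new)  [load 225/300]
4 vans opened.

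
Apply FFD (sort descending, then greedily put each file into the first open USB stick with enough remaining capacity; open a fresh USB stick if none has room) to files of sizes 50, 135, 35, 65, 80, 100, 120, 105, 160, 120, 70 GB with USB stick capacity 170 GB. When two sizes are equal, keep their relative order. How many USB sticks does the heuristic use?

7

Sorted descending: 160, 135, 120, 120, 105, 100, 80, 70, 65, 50, 35.
  160 → USB stick 1 (new)  [load 160/170]
  135 → USB stick 2 (new)  [load 135/170]
  120 → USB stick 3 (new)  [load 120/170]
  120 → USB stick 4 (new)  [load 120/170]
  105 → USB stick 5 (new)  [load 105/170]
  100 → USB stick 6 (new)  [load 100/170]
  80 → USB stick 7 (new)  [load 80/170]
  70 → USB stick 6  [load 170/170]
  65 → USB stick 5  [load 170/170]
  50 → USB stick 3  [load 170/170]
  35 → USB stick 2  [load 170/170]
7 USB sticks opened.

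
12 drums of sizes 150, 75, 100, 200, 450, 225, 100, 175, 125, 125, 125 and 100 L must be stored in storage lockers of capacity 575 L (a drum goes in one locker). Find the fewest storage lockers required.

4

Total = 450 + 225 + 200 + 175 + 150 + 125 + 125 + 125 + 100 + 100 + 100 + 75 = 1950 L.
Lower bound: ⌈1950/575⌉ = 4 storage lockers.
A packing using 4 storage lockers:
  locker 1: 450 + 125 = 575
  locker 2: 225 + 200 + 150 = 575
  locker 3: 175 + 125 + 125 + 100 = 525
  locker 4: 100 + 100 + 75 = 275
This matches the lower bound, so 4 is optimal.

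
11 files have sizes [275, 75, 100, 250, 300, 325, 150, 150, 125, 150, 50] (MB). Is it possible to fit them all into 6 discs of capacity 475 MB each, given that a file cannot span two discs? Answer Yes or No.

A valid assignment using 5 discs:
  disc 1: 325 + 150 = 475
  disc 2: 300 + 150 = 450
  disc 3: 275 + 150 + 50 = 475
  disc 4: 250 + 125 + 100 = 475
  disc 5: 75 = 75
That uses only 5 ≤ 6, so 6 discs are enough.

Yes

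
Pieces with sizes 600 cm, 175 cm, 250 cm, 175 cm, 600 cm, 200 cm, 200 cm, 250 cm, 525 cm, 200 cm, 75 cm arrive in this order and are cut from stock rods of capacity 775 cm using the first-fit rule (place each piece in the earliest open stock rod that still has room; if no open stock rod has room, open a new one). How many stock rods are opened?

  600 → stock rod 1 (new)  [load 600/775]
  175 → stock rod 1  [load 775/775]
  250 → stock rod 2 (new)  [load 250/775]
  175 → stock rod 2  [load 425/775]
  600 → stock rod 3 (new)  [load 600/775]
  200 → stock rod 2  [load 625/775]
  200 → stock rod 4 (new)  [load 200/775]
  250 → stock rod 4  [load 450/775]
  525 → stock rod 5 (new)  [load 525/775]
  200 → stock rod 4  [load 650/775]
  75 → stock rod 2  [load 700/775]
5 stock rods opened.

5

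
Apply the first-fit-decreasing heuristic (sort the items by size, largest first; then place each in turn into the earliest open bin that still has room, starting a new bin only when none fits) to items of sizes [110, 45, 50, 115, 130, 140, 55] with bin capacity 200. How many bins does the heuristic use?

4

Sorted descending: 140, 130, 115, 110, 55, 50, 45.
  140 → bin 1 (new)  [load 140/200]
  130 → bin 2 (new)  [load 130/200]
  115 → bin 3 (new)  [load 115/200]
  110 → bin 4 (new)  [load 110/200]
  55 → bin 1  [load 195/200]
  50 → bin 2  [load 180/200]
  45 → bin 3  [load 160/200]
4 bins opened.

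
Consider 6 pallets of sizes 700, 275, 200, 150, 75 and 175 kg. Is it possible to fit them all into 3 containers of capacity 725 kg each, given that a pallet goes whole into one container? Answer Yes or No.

A valid assignment using 3 containers:
  container 1: 700 = 700
  container 2: 275 + 200 + 175 + 75 = 725
  container 3: 150 = 150
Every load is within 725 kg, so 3 containers suffice.

Yes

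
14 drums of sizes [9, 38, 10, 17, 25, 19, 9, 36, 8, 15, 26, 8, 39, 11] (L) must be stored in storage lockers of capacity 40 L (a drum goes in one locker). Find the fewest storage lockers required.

8

Total = 39 + 38 + 36 + 26 + 25 + 19 + 17 + 15 + 11 + 10 + 9 + 9 + 8 + 8 = 270 L.
Lower bound: ⌈270/40⌉ = 7 storage lockers.
A packing using 8 storage lockers:
  locker 1: 39 = 39
  locker 2: 38 = 38
  locker 3: 36 = 36
  locker 4: 26 + 11 = 37
  locker 5: 25 + 15 = 40
  locker 6: 19 + 17 = 36
  locker 7: 10 + 9 + 9 + 8 = 36
  locker 8: 8 = 8
No arrangement into 7 storage lockers stays within capacity, so 8 is optimal.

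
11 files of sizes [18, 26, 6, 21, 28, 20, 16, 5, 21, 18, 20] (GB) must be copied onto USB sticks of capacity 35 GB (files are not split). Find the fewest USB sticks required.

8

Total = 28 + 26 + 21 + 21 + 20 + 20 + 18 + 18 + 16 + 6 + 5 = 199 GB.
Lower bound: ⌈199/35⌉ = 6 USB sticks.
Also, 8 files each exceed 35/2 GB, and no two of those can share a USB stick, so at least 8 USB sticks are needed.
A packing using 8 USB sticks:
  USB stick 1: 28 + 6 = 34
  USB stick 2: 26 + 5 = 31
  USB stick 3: 21 = 21
  USB stick 4: 21 = 21
  USB stick 5: 20 = 20
  USB stick 6: 20 = 20
  USB stick 7: 18 + 16 = 34
  USB stick 8: 18 = 18
This matches the lower bound, so 8 is optimal.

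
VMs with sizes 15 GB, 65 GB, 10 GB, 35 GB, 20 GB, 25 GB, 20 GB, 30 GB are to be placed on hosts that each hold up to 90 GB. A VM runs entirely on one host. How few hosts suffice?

3

Total = 65 + 35 + 30 + 25 + 20 + 20 + 15 + 10 = 220 GB.
Lower bound: ⌈220/90⌉ = 3 hosts.
A packing using 3 hosts:
  host 1: 65 + 25 = 90
  host 2: 35 + 30 + 20 = 85
  host 3: 20 + 15 + 10 = 45
This matches the lower bound, so 3 is optimal.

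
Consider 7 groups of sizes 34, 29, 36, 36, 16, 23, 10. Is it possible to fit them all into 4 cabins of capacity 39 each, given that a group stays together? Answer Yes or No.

No

Total = 184; ⌈184/39⌉ = 5.
At least 5 cabins are required, but only 4 are allowed.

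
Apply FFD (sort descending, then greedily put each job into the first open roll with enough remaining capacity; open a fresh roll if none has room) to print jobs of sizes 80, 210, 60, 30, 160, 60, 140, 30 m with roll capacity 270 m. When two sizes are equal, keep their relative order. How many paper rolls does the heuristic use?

Sorted descending: 210, 160, 140, 80, 60, 60, 30, 30.
  210 → roll 1 (new)  [load 210/270]
  160 → roll 2 (new)  [load 160/270]
  140 → roll 3 (new)  [load 140/270]
  80 → roll 2  [load 240/270]
  60 → roll 1  [load 270/270]
  60 → roll 3  [load 200/270]
  30 → roll 2  [load 270/270]
  30 → roll 3  [load 230/270]
3 paper rolls opened.

3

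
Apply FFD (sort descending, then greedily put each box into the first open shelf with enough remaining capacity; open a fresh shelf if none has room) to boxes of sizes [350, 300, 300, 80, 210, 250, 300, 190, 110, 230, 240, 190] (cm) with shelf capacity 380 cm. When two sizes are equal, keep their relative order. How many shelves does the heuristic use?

9

Sorted descending: 350, 300, 300, 300, 250, 240, 230, 210, 190, 190, 110, 80.
  350 → shelf 1 (new)  [load 350/380]
  300 → shelf 2 (new)  [load 300/380]
  300 → shelf 3 (new)  [load 300/380]
  300 → shelf 4 (new)  [load 300/380]
  250 → shelf 5 (new)  [load 250/380]
  240 → shelf 6 (new)  [load 240/380]
  230 → shelf 7 (new)  [load 230/380]
  210 → shelf 8 (new)  [load 210/380]
  190 → shelf 9 (new)  [load 190/380]
  190 → shelf 9  [load 380/380]
  110 → shelf 5  [load 360/380]
  80 → shelf 2  [load 380/380]
9 shelves opened.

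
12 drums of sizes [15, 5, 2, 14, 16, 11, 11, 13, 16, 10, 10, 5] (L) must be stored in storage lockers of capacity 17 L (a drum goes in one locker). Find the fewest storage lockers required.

9

Total = 16 + 16 + 15 + 14 + 13 + 11 + 11 + 10 + 10 + 5 + 5 + 2 = 128 L.
Lower bound: ⌈128/17⌉ = 8 storage lockers.
Also, 9 drums each exceed 17/2 L, and no two of those can share a locker, so at least 9 storage lockers are needed.
A packing using 9 storage lockers:
  locker 1: 16 = 16
  locker 2: 16 = 16
  locker 3: 15 + 2 = 17
  locker 4: 14 = 14
  locker 5: 13 = 13
  locker 6: 11 + 5 = 16
  locker 7: 11 + 5 = 16
  locker 8: 10 = 10
  locker 9: 10 = 10
This matches the lower bound, so 9 is optimal.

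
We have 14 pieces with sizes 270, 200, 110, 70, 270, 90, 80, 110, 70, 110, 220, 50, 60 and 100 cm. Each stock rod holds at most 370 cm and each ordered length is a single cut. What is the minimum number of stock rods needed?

5

Total = 270 + 270 + 220 + 200 + 110 + 110 + 110 + 100 + 90 + 80 + 70 + 70 + 60 + 50 = 1810 cm.
Lower bound: ⌈1810/370⌉ = 5 stock rods.
A packing using 5 stock rods:
  stock rod 1: 270 + 100 = 370
  stock rod 2: 270 + 90 = 360
  stock rod 3: 220 + 80 + 70 = 370
  stock rod 4: 200 + 110 + 60 = 370
  stock rod 5: 110 + 110 + 70 + 50 = 340
This matches the lower bound, so 5 is optimal.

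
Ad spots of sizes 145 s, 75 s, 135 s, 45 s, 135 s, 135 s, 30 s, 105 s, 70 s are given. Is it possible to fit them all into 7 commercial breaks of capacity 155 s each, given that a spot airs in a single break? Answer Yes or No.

Yes

A valid assignment using 7 commercial breaks:
  break 1: 145 = 145
  break 2: 135 = 135
  break 3: 135 = 135
  break 4: 135 = 135
  break 5: 105 + 45 = 150
  break 6: 75 + 70 = 145
  break 7: 30 = 30
Every load is within 155 s, so 7 commercial breaks suffice.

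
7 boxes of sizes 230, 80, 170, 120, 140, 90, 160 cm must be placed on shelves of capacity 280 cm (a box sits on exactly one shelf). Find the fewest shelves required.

Total = 230 + 170 + 160 + 140 + 120 + 90 + 80 = 990 cm.
Lower bound: ⌈990/280⌉ = 4 shelves.
A packing using 4 shelves:
  shelf 1: 230 = 230
  shelf 2: 170 + 90 = 260
  shelf 3: 160 + 120 = 280
  shelf 4: 140 + 80 = 220
This matches the lower bound, so 4 is optimal.

4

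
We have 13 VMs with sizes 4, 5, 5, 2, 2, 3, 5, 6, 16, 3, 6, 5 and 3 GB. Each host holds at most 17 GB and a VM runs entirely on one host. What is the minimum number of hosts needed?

Total = 16 + 6 + 6 + 5 + 5 + 5 + 5 + 4 + 3 + 3 + 3 + 2 + 2 = 65 GB.
Lower bound: ⌈65/17⌉ = 4 hosts.
A packing using 4 hosts:
  host 1: 16 = 16
  host 2: 6 + 6 + 5 = 17
  host 3: 5 + 5 + 5 + 2 = 17
  host 4: 4 + 3 + 3 + 3 + 2 = 15
This matches the lower bound, so 4 is optimal.

4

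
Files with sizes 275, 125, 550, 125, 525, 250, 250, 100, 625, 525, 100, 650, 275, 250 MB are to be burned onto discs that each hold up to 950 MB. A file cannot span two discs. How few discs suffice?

6

Total = 650 + 625 + 550 + 525 + 525 + 275 + 275 + 250 + 250 + 250 + 125 + 125 + 100 + 100 = 4625 MB.
Lower bound: ⌈4625/950⌉ = 5 discs.
A packing using 6 discs:
  disc 1: 650 + 275 = 925
  disc 2: 625 + 275 = 900
  disc 3: 550 + 250 + 125 = 925
  disc 4: 525 + 250 + 125 = 900
  disc 5: 525 + 250 + 100 = 875
  disc 6: 100 = 100
No arrangement into 5 discs stays within capacity, so 6 is optimal.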